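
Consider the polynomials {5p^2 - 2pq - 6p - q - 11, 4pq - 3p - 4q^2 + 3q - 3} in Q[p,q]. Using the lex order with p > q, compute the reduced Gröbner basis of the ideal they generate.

f_1 = 5p^2 - 2pq - 6p - q - 11, LT = p^2.
f_2 = 4pq - 3p - 4q^2 + 3q - 3, LT = pq.

S(f_1,f_2): lcm = p^2q. S = 3/4p^2 + 3/5pq^2 - 39/20pq + 3/4p - 1/5q^2 - 11/5q.
  reduce S modulo (f_1, f_2):
  remainder 3/4p + 3/5q^3 - 37/20q^2 - 7/10q + 3/4 ≠ 0; add g_3 = 3/4p + 3/5q^3 - 37/20q^2 - 7/10q + 3/4 to the basis.

S(f_1,g_3): lcm = p^2. S = -4/5pq^3 + 37/15pq^2 + 8/15pq - 11/5p - 1/5q - 11/5.
  reduce S modulo (f_1, f_2, g_3):
  remainder -4/5q^4 + 46/15q^3 - 23/12q^2 - 19/20q ≠ 0; add g_4 = -4/5q^4 + 46/15q^3 - 23/12q^2 - 19/20q to the basis.

The other S-polynomials (S(f_2,g_3), S(f_1,g_4), S(f_2,g_4), S(g_3,g_4)) all reduce to 0 modulo the current basis, so we have a Gröbner basis.
Inter-reduce: drop elements whose leading term is divisible by another's, tail-reduce, and make monic.

G = {p + 4/5q^3 - 37/15q^2 - 14/15q + 1, q^4 - 23/6q^3 + 115/48q^2 + 19/16q}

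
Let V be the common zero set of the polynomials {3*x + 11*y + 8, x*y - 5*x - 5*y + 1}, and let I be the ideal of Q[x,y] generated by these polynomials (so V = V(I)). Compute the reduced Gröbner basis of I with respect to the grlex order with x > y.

G = {y**2 - 32/11*y - 43/11, x + 11/3*y + 8/3}

f_1 = 3*x + 11*y + 8, LT = x.
f_2 = x*y - 5*x - 5*y + 1, LT = x*y.

S(f_1,f_2): lcm = x*y. S = 11/3*y**2 + 5*x + 23/3*y - 1.
  reduce S modulo (f_1, f_2):
  remainder 11/3*y**2 - 32/3*y - 43/3 ≠ 0; add g_3 = 11/3*y**2 - 32/3*y - 43/3 to the basis.

The other S-polynomials (S(f_1,g_3), S(f_2,g_3)) all reduce to 0 modulo the current basis, so we have a Gröbner basis.
Inter-reduce: drop elements whose leading term is divisible by another's, tail-reduce, and make monic.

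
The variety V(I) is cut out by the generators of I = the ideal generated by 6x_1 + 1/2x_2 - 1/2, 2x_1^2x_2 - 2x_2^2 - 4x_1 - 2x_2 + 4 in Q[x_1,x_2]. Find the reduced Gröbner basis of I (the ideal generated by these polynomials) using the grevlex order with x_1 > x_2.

G = {x_2^3 - 146x_2^2 - 119x_2 + 264, x_1 + 1/12x_2 - 1/12}

f_1 = 6x_1 + 1/2x_2 - 1/2, LT = x_1.
f_2 = 2x_1^2x_2 - 2x_2^2 - 4x_1 - 2x_2 + 4, LT = x_1^2x_2.

S(f_1,f_2): lcm = x_1^2x_2. S = 1/12x_1x_2^2 - 1/12x_1x_2 + x_2^2 + 2x_1 + x_2 - 2.
  leading term x_1x_2^2: subtract (1/72x_2^2)·f_1 from 1/12x_1x_2^2 - 1/12x_1x_2 + x_2^2 + 2x_1 + x_2 - 2 → -1/144x_2^3 - 1/12x_1x_2 + 145/144x_2^2 + 2x_1 + x_2 - 2
  leading term x_2^3: no divisor's leading term divides it; move -1/144x_2^3 to the remainder.
  leading term x_1x_2: subtract (-1/72x_2)·f_1 from -1/12x_1x_2 + 145/144x_2^2 + 2x_1 + x_2 - 2 → 73/72x_2^2 + 2x_1 + 143/144x_2 - 2
  leading term x_2^2: no divisor's leading term divides it; move 73/72x_2^2 to the remainder.
  leading term x_1: subtract (1/3)·f_1 from 2x_1 + 143/144x_2 - 2 → 119/144x_2 - 11/6
  leading term x_2: no divisor's leading term divides it; move 119/144x_2 to the remainder.
  leading term 1: no divisor's leading term divides it; move -11/6 to the remainder.
  remainder -1/144x_2^3 + 73/72x_2^2 + 119/144x_2 - 11/6 ≠ 0; add g_3 = -1/144x_2^3 + 73/72x_2^2 + 119/144x_2 - 11/6 to the basis.

The other S-polynomials (S(f_1,g_3), S(f_2,g_3)) all reduce to 0 modulo the current basis, so we have a Gröbner basis.
Inter-reduce: drop elements whose leading term is divisible by another's, tail-reduce, and make monic.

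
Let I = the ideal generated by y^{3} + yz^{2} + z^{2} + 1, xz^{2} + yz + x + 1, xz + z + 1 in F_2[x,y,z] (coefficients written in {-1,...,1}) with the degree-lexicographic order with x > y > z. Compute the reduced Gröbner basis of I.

G = {z^{4} + z^{3} + y^{2} + z^{2} + x + y + z, xy^{2} + z^{3} + xy + y^{2} + z^{2} + x + 1, y^{3} + z^{3}, x^{2} + y + z, xz + z + 1, yz + z^{2} + x + z + 1}

f_1 = y^{3} + yz^{2} + z^{2} + 1, LT = y^{3}.
f_2 = xz^{2} + yz + x + 1, LT = xz^{2}.
f_3 = xz + z + 1, LT = xz.

S(f_2,f_3): lcm = xz^{2}. S = yz + z^{2} + x + z + 1.
  leading term yz: no divisor's leading term divides it; move yz to the remainder.
  leading term z^{2}: no divisor's leading term divides it; move z^{2} to the remainder.
  leading term x: no divisor's leading term divides it; move x to the remainder.
  leading term z: no divisor's leading term divides it; move z to the remainder.
  leading term 1: no divisor's leading term divides it; move 1 to the remainder.
  remainder yz + z^{2} + x + z + 1 ≠ 0; add g_4 = yz + z^{2} + x + z + 1 to the basis.

S(f_1,g_4): lcm = y^{3}z. S = y^{2}z^{2} + yz^{3} + xy^{2} + y^{2}z + z^{3} + y^{2} + z.
  leading term y^{2}z^{2}: subtract (yz)·g_4 from y^{2}z^{2} + yz^{3} + xy^{2} + y^{2}z + z^{3} + y^{2} + z → xy^{2} + xyz + y^{2}z + yz^{2} + z^{3} + y^{2} + yz + z
  leading term xy^{2}: no divisor's leading term divides it; move xy^{2} to the remainder.
  leading term xyz: subtract (y)·f_3 from xyz + y^{2}z + yz^{2} + z^{3} + y^{2} + yz + z → y^{2}z + yz^{2} + z^{3} + y^{2} + y + z
  leading term y^{2}z: subtract (y)·g_4 from y^{2}z + yz^{2} + z^{3} + y^{2} + y + z → z^{3} + xy + y^{2} + yz + z
  leading term z^{3}: no divisor's leading term divides it; move z^{3} to the remainder.
  leading term xy: no divisor's leading term divides it; move xy to the remainder.
  leading term y^{2}: no divisor's leading term divides it; move y^{2} to the remainder.
  leading term yz: subtract (1)·g_4 from yz + z → z^{2} + x + 1
  leading term z^{2}: no divisor's leading term divides it; move z^{2} to the remainder.
  leading term x: no divisor's leading term divides it; move x to the remainder.
  leading term 1: no divisor's leading term divides it; move 1 to the remainder.
  remainder xy^{2} + z^{3} + xy + y^{2} + z^{2} + x + 1 ≠ 0; add g_5 = xy^{2} + z^{3} + xy + y^{2} + z^{2} + x + 1 to the basis.

S(f_3,g_4): lcm = xyz. S = xz^{2} + x^{2} + xz + yz + x + y.
  leading term xz^{2}: subtract (1)·f_2 from xz^{2} + x^{2} + xz + yz + x + y → x^{2} + xz + y + 1
  leading term x^{2}: no divisor's leading term divides it; move x^{2} to the remainder.
  leading term xz: subtract (1)·f_3 from xz + y + 1 → y + z
  leading term y: no divisor's leading term divides it; move y to the remainder.
  leading term z: no divisor's leading term divides it; move z to the remainder.
  remainder x^{2} + y + z ≠ 0; add g_6 = x^{2} + y + z to the basis.

S(f_1,g_5): lcm = xy^{3}. S = xyz^{2} + yz^{3} + xy^{2} + xz^{2} + y^{3} + yz^{2} + xy + x + y.
  leading term xyz^{2}: subtract (y)·f_2 from xyz^{2} + yz^{3} + xy^{2} + xz^{2} + y^{3} + yz^{2} + xy + x + y → yz^{3} + xy^{2} + xz^{2} + y^{3} + y^{2}z + yz^{2} + x
  leading term yz^{3}: subtract (z^{2})·g_4 from yz^{3} + xy^{2} + xz^{2} + y^{3} + y^{2}z + yz^{2} + x → z^{4} + xy^{2} + y^{3} + y^{2}z + yz^{2} + z^{3} + z^{2} + x
  leading term z^{4}: no divisor's leading term divides it; move z^{4} to the remainder.
  leading term xy^{2}: subtract (1)·g_5 from xy^{2} + y^{3} + y^{2}z + yz^{2} + z^{3} + z^{2} + x → y^{3} + y^{2}z + yz^{2} + xy + y^{2} + 1
  leading term y^{3}: subtract (1)·f_1 from y^{3} + y^{2}z + yz^{2} + xy + y^{2} + 1 → y^{2}z + xy + y^{2} + z^{2}
  leading term y^{2}z: subtract (y)·g_4 from y^{2}z + xy + y^{2} + z^{2} → yz^{2} + y^{2} + yz + z^{2} + y
  leading term yz^{2}: subtract (z)·g_4 from yz^{2} + y^{2} + yz + z^{2} + y → z^{3} + xz + y^{2} + yz + y + z
  leading term z^{3}: no divisor's leading term divides it; move z^{3} to the remainder.
  leading term xz: subtract (1)·f_3 from xz + y^{2} + yz + y + z → y^{2} + yz + y + 1
  leading term y^{2}: no divisor's leading term divides it; move y^{2} to the remainder.
  leading term yz: subtract (1)·g_4 from yz + y + 1 → z^{2} + x + y + z
  leading term z^{2}: no divisor's leading term divides it; move z^{2} to the remainder.
  leading term x: no divisor's leading term divides it; move x to the remainder.
  leading term y: no divisor's leading term divides it; move y to the remainder.
  leading term z: no divisor's leading term divides it; move z to the remainder.
  remainder z^{4} + z^{3} + y^{2} + z^{2} + x + y + z ≠ 0; add g_7 = z^{4} + z^{3} + y^{2} + z^{2} + x + y + z to the basis.

The other S-polynomials (S(f_1,f_2), S(f_1,f_3), S(f_2,g_4), S(f_2,g_5), S(f_3,g_5), S(g_4,g_5), S(f_1,g_6), S(f_2,g_6), S(f_3,g_6), S(g_4,g_6), S(g_5,g_6), S(f_1,g_7), S(f_2,g_7), S(f_3,g_7), S(g_4,g_7), S(g_5,g_7), S(g_6,g_7)) all reduce to 0 modulo the current basis, so we have a Gröbner basis.
Inter-reduce: drop elements whose leading term is divisible by another's, tail-reduce, and make monic.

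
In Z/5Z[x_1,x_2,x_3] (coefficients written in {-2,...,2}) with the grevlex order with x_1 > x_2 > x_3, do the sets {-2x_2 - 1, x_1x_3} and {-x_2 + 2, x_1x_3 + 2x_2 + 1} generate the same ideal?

Equality of ideals is decidable: compute both reduced Gröbner bases (unique for the ordering) and check whether they agree.
Buchberger on the first generating set:
f_1 = -2x_2 - 1, LT = x_2.
f_2 = x_1x_3, LT = x_1x_3.

The S-polynomials (S(f_1,f_2)) all reduce to 0 modulo the current basis, so we have a Gröbner basis.
Inter-reduce: drop elements whose leading term is divisible by another's, tail-reduce, and make monic.
Reduced Gröbner basis: {x_1x_3, x_2 - 2}.

Buchberger on the second generating set:
h_1 = -x_2 + 2, LT = x_2.
h_2 = x_1x_3 + 2x_2 + 1, LT = x_1x_3.

The S-polynomials (S(h_1,h_2)) all reduce to 0 modulo the current basis, so we have a Gröbner basis.
Inter-reduce: drop elements whose leading term is divisible by another's, tail-reduce, and make monic.
Reduced Gröbner basis: {x_1x_3, x_2 - 2}.

Same reduced basis, so the two generating sets span the same ideal.

Yes, the ideals are equal.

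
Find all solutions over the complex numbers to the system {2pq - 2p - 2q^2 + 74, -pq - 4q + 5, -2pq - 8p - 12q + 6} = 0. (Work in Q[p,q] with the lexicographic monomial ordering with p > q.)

{(-3, 5)}

Compute a lex Gröbner basis by Buchberger's algorithm.
f_1 = 2pq - 2p - 2q^2 + 74, LT = pq.
f_2 = -pq - 4q + 5, LT = pq.
f_3 = -2pq - 8p - 12q + 6, LT = pq.

S(f_1,f_2): lcm = pq. S = -p - q^2 - 4q + 42.
  reduce S modulo (f_1, f_2, f_3):
  remainder -p - q^2 - 4q + 42 ≠ 0; add h_4 = -p - q^2 - 4q + 42 to the basis.

S(f_1,f_3): lcm = pq. S = -5p - q^2 - 6q + 40.
  reduce S modulo (f_1, f_2, f_3, h_4):
  remainder 4q^2 + 14q - 170 ≠ 0; add h_5 = 4q^2 + 14q - 170 to the basis.

S(f_1,h_4): lcm = pq. S = -p - q^3 - 5q^2 + 42q + 37.
  reduce S modulo (f_1, f_2, f_3, h_4, h_5):
  remainder 21/4q - 105/4 ≠ 0; add h_6 = 21/4q - 105/4 to the basis.

The other S-polynomials (S(f_2,f_3), S(f_2,h_4), S(f_3,h_4), S(f_1,h_5), S(f_2,h_5), S(f_3,h_5), S(h_4,h_5), S(f_1,h_6), S(f_2,h_6), S(f_3,h_6), S(h_4,h_6), S(h_5,h_6)) all reduce to 0 modulo the current basis, so we have a Gröbner basis.
Inter-reduce: drop elements whose leading term is divisible by another's, tail-reduce, and make monic.
Reduced Gröbner basis: {p + 3, q - 5}.

A lex Gröbner basis eliminates variables successively. Here q - 5 depends only on q, with roots {5}; lifting each root through the earlier basis elements recovers the full solutions.
  q = 5: the earlier basis element becomes p + 3 = 0, giving p = -3 — point (-3, 5).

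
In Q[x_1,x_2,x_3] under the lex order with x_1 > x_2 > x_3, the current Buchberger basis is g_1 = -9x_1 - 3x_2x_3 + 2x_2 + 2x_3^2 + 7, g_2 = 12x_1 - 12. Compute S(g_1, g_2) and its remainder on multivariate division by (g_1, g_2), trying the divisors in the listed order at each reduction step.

S(g_1, g_2) = 1/3x_2x_3 - 2/9x_2 - 2/9x_3^2 + 2/9; remainder on division = 1/3x_2x_3 - 2/9x_2 - 2/9x_3^2 + 2/9.

lcm(LM(g_1), LM(g_2)) = x_1.
S = (lcm/LT(g_1))·g_1 − (lcm/LT(g_2))·g_2 = 1/3x_2x_3 - 2/9x_2 - 2/9x_3^2 + 2/9.
Reduce S modulo (g_1, g_2) in that order:
  leading term x_2x_3: no divisor's leading term divides it; move 1/3x_2x_3 to the remainder.
  leading term x_2: no divisor's leading term divides it; move -2/9x_2 to the remainder.
  leading term x_3^2: no divisor's leading term divides it; move -2/9x_3^2 to the remainder.
  leading term 1: no divisor's leading term divides it; move 2/9 to the remainder.
The remainder 1/3x_2x_3 - 2/9x_2 - 2/9x_3^2 + 2/9 is nonzero, so it would be added as the next basis element.
An S-polynomial is built so that the two leading terms cancel; whether anything survives reduction is exactly the Gröbner-basis criterion.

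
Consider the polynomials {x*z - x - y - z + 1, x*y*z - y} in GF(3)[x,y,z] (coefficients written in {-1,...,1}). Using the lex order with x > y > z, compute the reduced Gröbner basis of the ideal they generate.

G = {x*y + y**2 + y*z + y, x*z - x - y - z + 1, y**2*z + y*z**2 + y*z + y}

f_1 = x*z - x - y - z + 1, LT = x*z.
f_2 = x*y*z - y, LT = x*y*z.

S(f_1,f_2): lcm = x*y*z. S = -x*y - y**2 - y*z - y.
  reduce S modulo (f_1, f_2):
  remainder -x*y - y**2 - y*z - y ≠ 0; add g_3 = -x*y - y**2 - y*z - y to the basis.

S(f_1,g_3): lcm = x*y*z. S = -x*y - y**2*z - y**2 - y*z**2 + y*z + y.
  reduce S modulo (f_1, f_2, g_3):
  remainder -y**2*z - y*z**2 - y*z - y ≠ 0; add g_4 = -y**2*z - y*z**2 - y*z - y to the basis.

The other S-polynomials (S(f_2,g_3), S(f_1,g_4), S(f_2,g_4), S(g_3,g_4)) all reduce to 0 modulo the current basis, so we have a Gröbner basis.
Inter-reduce: drop elements whose leading term is divisible by another's, tail-reduce, and make monic.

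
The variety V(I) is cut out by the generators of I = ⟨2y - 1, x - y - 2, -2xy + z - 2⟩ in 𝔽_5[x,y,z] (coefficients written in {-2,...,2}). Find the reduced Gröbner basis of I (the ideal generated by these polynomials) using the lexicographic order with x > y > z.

f_1 = 2y - 1, LT = y.
f_2 = x - y - 2, LT = x.
f_3 = -2xy + z - 2, LT = xy.

S(f_1,f_3): lcm = xy. S = 2x - 2z - 1.
  leading term x: subtract (2)·f_2 from 2x - 2z - 1 → 2y - 2z - 2
  leading term y: subtract (1)·f_1 from 2y - 2z - 2 → -2z - 1
  leading term z: no divisor's leading term divides it; move -2z to the remainder.
  leading term 1: no divisor's leading term divides it; move -1 to the remainder.
  remainder -2z - 1 ≠ 0; add g_4 = -2z - 1 to the basis.

The other S-polynomials (S(f_1,f_2), S(f_2,f_3), S(f_1,g_4), S(f_2,g_4), S(f_3,g_4)) all reduce to 0 modulo the current basis, so we have a Gröbner basis.
Inter-reduce: drop elements whose leading term is divisible by another's, tail-reduce, and make monic.

G = {x, y + 2, z - 2}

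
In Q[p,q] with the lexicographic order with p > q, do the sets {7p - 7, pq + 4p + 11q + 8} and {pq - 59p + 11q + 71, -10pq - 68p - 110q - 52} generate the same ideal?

For a fixed monomial order, each ideal has a unique reduced Gröbner basis; comparing bases decides equality.
Buchberger on the first generating set:
f_1 = 7p - 7, LT = p.
f_2 = pq + 4p + 11q + 8, LT = pq.

S(f_1,f_2): lcm = pq. S = -4p - 12q - 8.
  reduce S modulo (f_1, f_2):
  remainder -12q - 12 ≠ 0; add g_3 = -12q - 12 to the basis.

The other S-polynomials (S(f_1,g_3), S(f_2,g_3)) all reduce to 0 modulo the current basis, so we have a Gröbner basis.
Inter-reduce: drop elements whose leading term is divisible by another's, tail-reduce, and make monic.
Reduced Gröbner basis: {p - 1, q + 1}.

Buchberger on the second generating set:
h_1 = pq - 59p + 11q + 71, LT = pq.
h_2 = -10pq - 68p - 110q - 52, LT = pq.

S(h_1,h_2): lcm = pq. S = -\tfrac{329}{5}p + \tfrac{329}{5}.
  reduce S modulo (h_1, h_2):
  remainder -\tfrac{329}{5}p + \tfrac{329}{5} ≠ 0; add k_3 = -\tfrac{329}{5}p + \tfrac{329}{5} to the basis.

S(h_1,k_3): lcm = pq. S = -59p + 12q + 71.
  reduce S modulo (h_1, h_2, k_3):
  remainder 12q + 12 ≠ 0; add k_4 = 12q + 12 to the basis.

The other S-polynomials (S(h_2,k_3), S(h_1,k_4), S(h_2,k_4), S(k_3,k_4)) all reduce to 0 modulo the current basis, so we have a Gröbner basis.
Inter-reduce: drop elements whose leading term is divisible by another's, tail-reduce, and make monic.
Reduced Gröbner basis: {p - 1, q + 1}.

These coincide, so the ideals are equal.

Yes, the ideals are equal.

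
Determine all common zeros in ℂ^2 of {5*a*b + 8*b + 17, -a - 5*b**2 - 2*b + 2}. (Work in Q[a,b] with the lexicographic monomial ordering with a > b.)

{(-5, 1), (19/10 - sqrt(19)*I/2, -7/10 - sqrt(19)*I/10), (19/10 + sqrt(19)*I/2, -7/10 + sqrt(19)*I/10)}

Compute a lex Gröbner basis by Buchberger's algorithm.
f_1 = 5*a*b + 8*b + 17, LT = a*b.
f_2 = -a - 5*b**2 - 2*b + 2, LT = a.

S(f_1,f_2): lcm = a*b. S = -5*b**3 - 2*b**2 + 18/5*b + 17/5.
  leading term b**3: no divisor's leading term divides it; move -5*b**3 to the remainder.
  leading term b**2: no divisor's leading term divides it; move -2*b**2 to the remainder.
  leading term b: no divisor's leading term divides it; move 18/5*b to the remainder.
  leading term 1: no divisor's leading term divides it; move 17/5 to the remainder.
  remainder -5*b**3 - 2*b**2 + 18/5*b + 17/5 ≠ 0; add h_3 = -5*b**3 - 2*b**2 + 18/5*b + 17/5 to the basis.

The other S-polynomials (S(f_1,h_3), S(f_2,h_3)) all reduce to 0 modulo the current basis, so we have a Gröbner basis.
Inter-reduce: drop elements whose leading term is divisible by another's, tail-reduce, and make monic.
Reduced Gröbner basis: {a + 5*b**2 + 2*b - 2, b**3 + 2/5*b**2 - 18/25*b - 17/25}.

A lex Gröbner basis eliminates variables successively. Here b**3 + 2/5*b**2 - 18/25*b - 17/25 depends only on b, with roots {1, -7/10 - sqrt(19)*I/10, -7/10 + sqrt(19)*I/10}; lifting each root through the earlier basis elements recovers the full solutions.
  b = 1: the earlier basis element becomes a + 5 = 0, giving a = -5 — point (-5, 1).
  b = -7/10 - sqrt(19)*I/10: the earlier basis element becomes a - 19/10 + sqrt(19)*I/2 = 0, giving a = 19/10 - sqrt(19)*I/2 — point (19/10 - sqrt(19)*I/2, -7/10 - sqrt(19)*I/10).
  b = -7/10 + sqrt(19)*I/10: the earlier basis element becomes a - 19/10 - sqrt(19)*I/2 = 0, giving a = 19/10 + sqrt(19)*I/2 — point (19/10 + sqrt(19)*I/2, -7/10 + sqrt(19)*I/10).
Each listed point satisfies every original equation (direct substitution).
This is the nonlinear analogue of row-reducing a linear system.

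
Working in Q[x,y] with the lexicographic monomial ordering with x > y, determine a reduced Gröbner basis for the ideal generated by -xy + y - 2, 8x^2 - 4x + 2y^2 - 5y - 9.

G = {x - 1/8y^3 + 5/16y^2 + 5/16y + 1/2, y^4 - 5/2y^3 - 5/2y^2 - 12y + 16}

f_1 = -xy + y - 2, LT = xy.
f_2 = 8x^2 - 4x + 2y^2 - 5y - 9, LT = x^2.

S(f_1,f_2): lcm = x^2y. S = -1/2xy + 2x - 1/4y^3 + 5/8y^2 + 9/8y.
  leading term xy: subtract (1/2)·f_1 from -1/2xy + 2x - 1/4y^3 + 5/8y^2 + 9/8y → 2x - 1/4y^3 + 5/8y^2 + 5/8y + 1
  leading term x: no divisor's leading term divides it; move 2x to the remainder.
  leading term y^3: no divisor's leading term divides it; move -1/4y^3 to the remainder.
  leading term y^2: no divisor's leading term divides it; move 5/8y^2 to the remainder.
  leading term y: no divisor's leading term divides it; move 5/8y to the remainder.
  leading term 1: no divisor's leading term divides it; move 1 to the remainder.
  remainder 2x - 1/4y^3 + 5/8y^2 + 5/8y + 1 ≠ 0; add g_3 = 2x - 1/4y^3 + 5/8y^2 + 5/8y + 1 to the basis.

S(f_1,g_3): lcm = xy. S = 1/8y^4 - 5/16y^3 - 5/16y^2 - 3/2y + 2.
  leading term y^4: no divisor's leading term divides it; move 1/8y^4 to the remainder.
  leading term y^3: no divisor's leading term divides it; move -5/16y^3 to the remainder.
  leading term y^2: no divisor's leading term divides it; move -5/16y^2 to the remainder.
  leading term y: no divisor's leading term divides it; move -3/2y to the remainder.
  leading term 1: no divisor's leading term divides it; move 2 to the remainder.
  remainder 1/8y^4 - 5/16y^3 - 5/16y^2 - 3/2y + 2 ≠ 0; add g_4 = 1/8y^4 - 5/16y^3 - 5/16y^2 - 3/2y + 2 to the basis.

The other S-polynomials (S(f_2,g_3), S(f_1,g_4), S(f_2,g_4), S(g_3,g_4)) all reduce to 0 modulo the current basis, so we have a Gröbner basis.
Inter-reduce: drop elements whose leading term is divisible by another's, tail-reduce, and make monic.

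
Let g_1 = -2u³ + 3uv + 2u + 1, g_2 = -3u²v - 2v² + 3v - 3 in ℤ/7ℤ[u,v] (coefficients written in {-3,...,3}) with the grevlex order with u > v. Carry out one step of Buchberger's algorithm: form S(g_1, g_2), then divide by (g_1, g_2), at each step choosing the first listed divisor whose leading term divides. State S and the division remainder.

S(g_1, g_2) = -uv² - u + 3v; remainder on division = -uv² - u + 3v.

lcm(LM(g_1), LM(g_2)) = u³v.
S = (lcm/LT(g_1))·g_1 − (lcm/LT(g_2))·g_2 = -uv² - u + 3v.
Reduce S modulo (g_1, g_2) in that order:
  leading term uv²: no divisor's leading term divides it; move -uv² to the remainder.
  leading term u: no divisor's leading term divides it; move -u to the remainder.
  leading term v: no divisor's leading term divides it; move 3v to the remainder.
The remainder -uv² - u + 3v is nonzero, so it would be added as the next basis element.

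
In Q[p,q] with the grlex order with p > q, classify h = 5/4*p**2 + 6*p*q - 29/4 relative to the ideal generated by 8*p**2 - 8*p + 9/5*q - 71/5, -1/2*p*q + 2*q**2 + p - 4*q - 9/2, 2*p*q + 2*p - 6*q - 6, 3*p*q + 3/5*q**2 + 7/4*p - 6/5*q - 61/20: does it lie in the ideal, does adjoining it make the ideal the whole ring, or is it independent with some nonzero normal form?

5/4*p**2 + 6*p*q - 29/4 lies in I (it reduces to 0).

First compute the reduced Gröbner basis of I by Buchberger's algorithm.
f_1 = 8*p**2 - 8*p + 9/5*q - 71/5, LT = p**2.
f_2 = -1/2*p*q + 2*q**2 + p - 4*q - 9/2, LT = p*q.
f_3 = 2*p*q + 2*p - 6*q - 6, LT = p*q.
f_4 = 3*p*q + 3/5*q**2 + 7/4*p - 6/5*q - 61/20, LT = p*q.

S(f_1,f_2): lcm = p**2*q. S = 4*p*q**2 + 2*p**2 - 9*p*q + 9/40*q**2 - 9*p - 71/40*q.
  leading term p*q**2: subtract (-8*q)·f_2 from 4*p*q**2 + 2*p**2 - 9*p*q + 9/40*q**2 - 9*p - 71/40*q → 16*q**3 + 2*p**2 - p*q - 1271/40*q**2 - 9*p - 1511/40*q
  leading term q**3: no divisor's leading term divides it; move 16*q**3 to the remainder.
  leading term p**2: subtract (1/4)·f_1 from 2*p**2 - p*q - 1271/40*q**2 - 9*p - 1511/40*q → -p*q - 1271/40*q**2 - 7*p - 1529/40*q + 71/20
  leading term p*q: subtract (2)·f_2 from -p*q - 1271/40*q**2 - 7*p - 1529/40*q + 71/20 → -1431/40*q**2 - 9*p - 1209/40*q + 251/20
  leading term q**2: no divisor's leading term divides it; move -1431/40*q**2 to the remainder.
  leading term p: no divisor's leading term divides it; move -9*p to the remainder.
  leading term q: no divisor's leading term divides it; move -1209/40*q to the remainder.
  leading term 1: no divisor's leading term divides it; move 251/20 to the remainder.
  remainder 16*q**3 - 1431/40*q**2 - 9*p - 1209/40*q + 251/20 ≠ 0; add k_5 = 16*q**3 - 1431/40*q**2 - 9*p - 1209/40*q + 251/20 to the basis.

S(f_1,f_3): lcm = p**2*q. S = -p**2 + 2*p*q + 9/40*q**2 + 3*p - 71/40*q.
  leading term p**2: subtract (-1/8)·f_1 from -p**2 + 2*p*q + 9/40*q**2 + 3*p - 71/40*q → 2*p*q + 9/40*q**2 + 2*p - 31/20*q - 71/40
  leading term p*q: subtract (-4)·f_2 from 2*p*q + 9/40*q**2 + 2*p - 31/20*q - 71/40 → 329/40*q**2 + 6*p - 351/20*q - 791/40
  leading term q**2: no divisor's leading term divides it; move 329/40*q**2 to the remainder.
  leading term p: no divisor's leading term divides it; move 6*p to the remainder.
  leading term q: no divisor's leading term divides it; move -351/20*q to the remainder.
  leading term 1: no divisor's leading term divides it; move -791/40 to the remainder.
  remainder 329/40*q**2 + 6*p - 351/20*q - 791/40 ≠ 0; add k_6 = 329/40*q**2 + 6*p - 351/20*q - 791/40 to the basis.

S(f_1,f_4): lcm = p**2*q. S = -1/5*p*q**2 - 7/12*p**2 - 3/5*p*q + 9/40*q**2 + 61/60*p - 71/40*q.
  leading term p*q**2: subtract (2/5*q)·f_2 from -1/5*p*q**2 - 7/12*p**2 - 3/5*p*q + 9/40*q**2 + 61/60*p - 71/40*q → -4/5*q**3 - 7/12*p**2 - p*q + 73/40*q**2 + 61/60*p + 1/40*q
  leading term q**3: subtract (-1/20)·k_5 from -4/5*q**3 - 7/12*p**2 - p*q + 73/40*q**2 + 61/60*p + 1/40*q → -7/12*p**2 - p*q + 29/800*q**2 + 17/30*p - 1189/800*q + 251/400
  leading term p**2: subtract (-7/96)·f_1 from -7/12*p**2 - p*q + 29/800*q**2 + 17/30*p - 1189/800*q + 251/400 → -p*q + 29/800*q**2 - 1/60*p - 271/200*q - 979/2400
  leading term p*q: subtract (2)·f_2 from -p*q + 29/800*q**2 - 1/60*p - 271/200*q - 979/2400 → -3171/800*q**2 - 121/60*p + 1329/200*q + 20621/2400
  leading term q**2: subtract (-453/940)·k_6 from -3171/800*q**2 - 121/60*p + 1329/200*q + 20621/2400 → 2467/2820*p - 34077/18800*q - 52891/56400
  leading term p: no divisor's leading term divides it; move 2467/2820*p to the remainder.
  leading term q: no divisor's leading term divides it; move -34077/18800*q to the remainder.
  leading term 1: no divisor's leading term divides it; move -52891/56400 to the remainder.
  remainder 2467/2820*p - 34077/18800*q - 52891/56400 ≠ 0; add k_7 = 2467/2820*p - 34077/18800*q - 52891/56400 to the basis.

S(f_2,f_3): lcm = p*q. S = -4*q**2 - 3*p + 11*q + 12.
  leading term q**2: subtract (-160/329)·k_6 from -4*q**2 - 3*p + 11*q + 12 → -27/329*p + 811/329*q + 112/47
  leading term p: subtract (-1620/17269)·k_7 from -27/329*p + 811/329*q + 112/47 → 792649/345380*q + 792649/345380
  leading term q: no divisor's leading term divides it; move 792649/345380*q to the remainder.
  leading term 1: no divisor's leading term divides it; move 792649/345380 to the remainder.
  remainder 792649/345380*q + 792649/345380 ≠ 0; add k_8 = 792649/345380*q + 792649/345380 to the basis.

The other S-polynomials (S(f_2,f_4), S(f_3,f_4), S(f_1,k_5), S(f_2,k_5), S(f_3,k_5), S(f_4,k_5), S(f_1,k_6), S(f_2,k_6), S(f_3,k_6), S(f_4,k_6), S(k_5,k_6), S(f_1,k_7), S(f_2,k_7), S(f_3,k_7), S(f_4,k_7), S(k_5,k_7), S(k_6,k_7), S(f_1,k_8), S(f_2,k_8), S(f_3,k_8), S(f_4,k_8), S(k_5,k_8), S(k_6,k_8), S(k_7,k_8)) all reduce to 0 modulo the current basis, so we have a Gröbner basis.
Inter-reduce: drop elements whose leading term is divisible by another's, tail-reduce, and make monic.
Reduced Gröbner basis: {p + 1, q + 1}.
Label its elements g_1 = p + 1, g_2 = q + 1.

Reduce h = 5/4*p**2 + 6*p*q - 29/4 modulo G:
  leading term p**2: subtract (5/4*p)·g_1 from 5/4*p**2 + 6*p*q - 29/4 → 6*p*q - 5/4*p - 29/4
  leading term p*q: subtract (6*q)·g_1 from 6*p*q - 5/4*p - 29/4 → -5/4*p - 6*q - 29/4
  leading term p: subtract (-5/4)·g_1 from -5/4*p - 6*q - 29/4 → -6*q - 6
  leading term q: subtract (-6)·g_2 from -6*q - 6 → 0
  normal form = 0.
Since the normal form is 0, h ∈ I.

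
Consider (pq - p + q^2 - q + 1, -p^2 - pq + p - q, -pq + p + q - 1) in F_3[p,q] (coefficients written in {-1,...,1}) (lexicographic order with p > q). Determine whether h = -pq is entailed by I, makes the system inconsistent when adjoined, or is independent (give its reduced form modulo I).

-pq lies in I (it reduces to 0).

First compute the reduced Gröbner basis of I by Buchberger's algorithm.
f_1 = pq - p + q^2 - q + 1, LT = pq.
f_2 = -p^2 - pq + p - q, LT = p^2.
f_3 = -pq + p + q - 1, LT = pq.

S(f_1,f_2): lcm = p^2q. S = -p^2 + p - q^2.
  leading term p^2: subtract (1)·f_2 from -p^2 + p - q^2 → pq - q^2 + q
  leading term pq: subtract (1)·f_1 from pq - q^2 + q → p + q^2 - q - 1
  leading term p: no divisor's leading term divides it; move p to the remainder.
  leading term q^2: no divisor's leading term divides it; move q^2 to the remainder.
  leading term q: no divisor's leading term divides it; move -q to the remainder.
  leading term 1: no divisor's leading term divides it; move -1 to the remainder.
  remainder p + q^2 - q - 1 ≠ 0; add k_4 = p + q^2 - q - 1 to the basis.

S(f_1,f_3): lcm = pq. S = q^2.
  leading term q^2: no divisor's leading term divides it; move q^2 to the remainder.
  remainder q^2 ≠ 0; add k_5 = q^2 to the basis.

S(f_2,f_3): lcm = p^2q. S = p^2 + pq^2 - p + q^2.
  leading term p^2: subtract (-1)·f_2 from p^2 + pq^2 - p + q^2 → pq^2 - pq + q^2 - q
  leading term pq^2: subtract (q)·f_1 from pq^2 - pq + q^2 - q → -q^3 - q^2 + q
  leading term q^3: subtract (-q)·k_5 from -q^3 - q^2 + q → -q^2 + q
  leading term q^2: subtract (-1)·k_5 from -q^2 + q → q
  leading term q: no divisor's leading term divides it; move q to the remainder.
  remainder q ≠ 0; add k_6 = q to the basis.

The other S-polynomials (S(f_1,k_4), S(f_2,k_4), S(f_3,k_4), S(f_1,k_5), S(f_2,k_5), S(f_3,k_5), S(k_4,k_5), S(f_1,k_6), S(f_2,k_6), S(f_3,k_6), S(k_4,k_6), S(k_5,k_6)) all reduce to 0 modulo the current basis, so we have a Gröbner basis.
Inter-reduce: drop elements whose leading term is divisible by another's, tail-reduce, and make monic.
Reduced Gröbner basis: {p - 1, q}.
Label its elements g_1 = p - 1, g_2 = q.

Reduce h = -pq modulo G:
  leading term pq: subtract (-q)·g_1 from -pq → -q
  leading term q: subtract (-1)·g_2 from -q → 0
  normal form = 0.
Since the normal form is 0, h ∈ I.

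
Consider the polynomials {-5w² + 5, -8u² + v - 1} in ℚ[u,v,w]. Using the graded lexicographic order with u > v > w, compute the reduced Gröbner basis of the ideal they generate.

Buchberger's algorithm terminates because the ascending chain of leading-term ideals stabilizes.

f_1 = -5w² + 5, LT = w².
f_2 = -8u² + v - 1, LT = u².

The S-polynomials (S(f_1,f_2)) all reduce to 0 modulo the current basis, so we have a Gröbner basis.

G = {u² - ⅛v + ⅛, w² - 1}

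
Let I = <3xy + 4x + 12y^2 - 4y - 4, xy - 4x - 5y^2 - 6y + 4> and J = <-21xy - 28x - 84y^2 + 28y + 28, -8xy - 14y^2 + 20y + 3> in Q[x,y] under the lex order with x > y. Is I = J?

For a fixed monomial order, each ideal has a unique reduced Gröbner basis; comparing bases decides equality.
Buchberger on the first generating set:
f_1 = 3xy + 4x + 12y^2 - 4y - 4, LT = xy.
f_2 = xy - 4x - 5y^2 - 6y + 4, LT = xy.

S(f_1,f_2): lcm = xy. S = 16/3x + 9y^2 + 14/3y - 16/3.
  leading term x: no divisor's leading term divides it; move 16/3x to the remainder.
  leading term y^2: no divisor's leading term divides it; move 9y^2 to the remainder.
  leading term y: no divisor's leading term divides it; move 14/3y to the remainder.
  leading term 1: no divisor's leading term divides it; move -16/3 to the remainder.
  remainder 16/3x + 9y^2 + 14/3y - 16/3 ≠ 0; add g_3 = 16/3x + 9y^2 + 14/3y - 16/3 to the basis.

S(f_1,g_3): lcm = xy. S = 4/3x - 27/16y^3 + 25/8y^2 - 1/3y - 4/3.
  leading term x: subtract (1/4)·g_3 from 4/3x - 27/16y^3 + 25/8y^2 - 1/3y - 4/3 → -27/16y^3 + 7/8y^2 - 3/2y
  leading term y^3: no divisor's leading term divides it; move -27/16y^3 to the remainder.
  leading term y^2: no divisor's leading term divides it; move 7/8y^2 to the remainder.
  leading term y: no divisor's leading term divides it; move -3/2y to the remainder.
  remainder -27/16y^3 + 7/8y^2 - 3/2y ≠ 0; add g_4 = -27/16y^3 + 7/8y^2 - 3/2y to the basis.

The other S-polynomials (S(f_2,g_3), S(f_1,g_4), S(f_2,g_4), S(g_3,g_4)) all reduce to 0 modulo the current basis, so we have a Gröbner basis.
Inter-reduce: drop elements whose leading term is divisible by another's, tail-reduce, and make monic.
Reduced Gröbner basis: {x + 27/16y^2 + 7/8y - 1, y^3 - 14/27y^2 + 8/9y}.

Buchberger on the second generating set:
h_1 = -21xy - 28x - 84y^2 + 28y + 28, LT = xy.
h_2 = -8xy - 14y^2 + 20y + 3, LT = xy.

S(h_1,h_2): lcm = xy. S = 4/3x + 9/4y^2 + 7/6y - 23/24.
  leading term x: no divisor's leading term divides it; move 4/3x to the remainder.
  leading term y^2: no divisor's leading term divides it; move 9/4y^2 to the remainder.
  leading term y: no divisor's leading term divides it; move 7/6y to the remainder.
  leading term 1: no divisor's leading term divides it; move -23/24 to the remainder.
  remainder 4/3x + 9/4y^2 + 7/6y - 23/24 ≠ 0; add k_3 = 4/3x + 9/4y^2 + 7/6y - 23/24 to the basis.

S(h_1,k_3): lcm = xy. S = 4/3x - 27/16y^3 + 25/8y^2 - 59/96y - 4/3.
  leading term x: subtract (1)·k_3 from 4/3x - 27/16y^3 + 25/8y^2 - 59/96y - 4/3 → -27/16y^3 + 7/8y^2 - 57/32y - 3/8
  leading term y^3: no divisor's leading term divides it; move -27/16y^3 to the remainder.
  leading term y^2: no divisor's leading term divides it; move 7/8y^2 to the remainder.
  leading term y: no divisor's leading term divides it; move -57/32y to the remainder.
  leading term 1: no divisor's leading term divides it; move -3/8 to the remainder.
  remainder -27/16y^3 + 7/8y^2 - 57/32y - 3/8 ≠ 0; add k_4 = -27/16y^3 + 7/8y^2 - 57/32y - 3/8 to the basis.

The other S-polynomials (S(h_2,k_3), S(h_1,k_4), S(h_2,k_4), S(k_3,k_4)) all reduce to 0 modulo the current basis, so we have a Gröbner basis.
Inter-reduce: drop elements whose leading term is divisible by another's, tail-reduce, and make monic.
Reduced Gröbner basis: {x + 27/16y^2 + 7/8y - 23/32, y^3 - 14/27y^2 + 19/18y + 2/9}.

The bases are distinct; the ideals are different.
The same test decides containment: I ⊆ J iff every generator of I reduces to 0 modulo a Gröbner basis of J.

No, the ideals differ.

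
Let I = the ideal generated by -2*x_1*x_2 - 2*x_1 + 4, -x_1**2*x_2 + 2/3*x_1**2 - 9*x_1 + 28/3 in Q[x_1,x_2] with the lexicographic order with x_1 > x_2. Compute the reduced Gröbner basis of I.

f_1 = -2*x_1*x_2 - 2*x_1 + 4, LT = x_1*x_2.
f_2 = -x_1**2*x_2 + 2/3*x_1**2 - 9*x_1 + 28/3, LT = x_1**2*x_2.

S(f_1,f_2): lcm = x_1**2*x_2. S = 5/3*x_1**2 - 11*x_1 + 28/3.
  leading term x_1**2: no divisor's leading term divides it; move 5/3*x_1**2 to the remainder.
  leading term x_1: no divisor's leading term divides it; move -11*x_1 to the remainder.
  leading term 1: no divisor's leading term divides it; move 28/3 to the remainder.
  remainder 5/3*x_1**2 - 11*x_1 + 28/3 ≠ 0; add g_3 = 5/3*x_1**2 - 11*x_1 + 28/3 to the basis.

S(f_1,g_3): lcm = x_1**2*x_2. S = x_1**2 + 33/5*x_1*x_2 - 2*x_1 - 28/5*x_2.
  leading term x_1**2: subtract (3/5)·g_3 from x_1**2 + 33/5*x_1*x_2 - 2*x_1 - 28/5*x_2 → 33/5*x_1*x_2 + 23/5*x_1 - 28/5*x_2 - 28/5
  leading term x_1*x_2: subtract (-33/10)·f_1 from 33/5*x_1*x_2 + 23/5*x_1 - 28/5*x_2 - 28/5 → -2*x_1 - 28/5*x_2 + 38/5
  leading term x_1: no divisor's leading term divides it; move -2*x_1 to the remainder.
  leading term x_2: no divisor's leading term divides it; move -28/5*x_2 to the remainder.
  leading term 1: no divisor's leading term divides it; move 38/5 to the remainder.
  remainder -2*x_1 - 28/5*x_2 + 38/5 ≠ 0; add g_4 = -2*x_1 - 28/5*x_2 + 38/5 to the basis.

S(f_2,g_3): lcm = x_1**2*x_2. S = -2/3*x_1**2 + 33/5*x_1*x_2 + 9*x_1 - 28/5*x_2 - 28/3.
  leading term x_1**2: subtract (-2/5)·g_3 from -2/3*x_1**2 + 33/5*x_1*x_2 + 9*x_1 - 28/5*x_2 - 28/3 → 33/5*x_1*x_2 + 23/5*x_1 - 28/5*x_2 - 28/5
  leading term x_1*x_2: subtract (-33/10)·f_1 from 33/5*x_1*x_2 + 23/5*x_1 - 28/5*x_2 - 28/5 → -2*x_1 - 28/5*x_2 + 38/5
  leading term x_1: subtract (1)·g_4 from -2*x_1 - 28/5*x_2 + 38/5 → 0
  remainder 0.

S(f_1,g_4): lcm = x_1*x_2. S = x_1 - 14/5*x_2**2 + 19/5*x_2 - 2.
  leading term x_1: subtract (-1/2)·g_4 from x_1 - 14/5*x_2**2 + 19/5*x_2 - 2 → -14/5*x_2**2 + x_2 + 9/5
  leading term x_2**2: no divisor's leading term divides it; move -14/5*x_2**2 to the remainder.
  leading term x_2: no divisor's leading term divides it; move x_2 to the remainder.
  leading term 1: no divisor's leading term divides it; move 9/5 to the remainder.
  remainder -14/5*x_2**2 + x_2 + 9/5 ≠ 0; add g_5 = -14/5*x_2**2 + x_2 + 9/5 to the basis.

S(f_2,g_4): lcm = x_1**2*x_2. S = -2/3*x_1**2 - 14/5*x_1*x_2**2 + 19/5*x_1*x_2 + 9*x_1 - 28/3.
  leading term x_1**2: subtract (-2/5)·g_3 from -2/3*x_1**2 - 14/5*x_1*x_2**2 + 19/5*x_1*x_2 + 9*x_1 - 28/3 → -14/5*x_1*x_2**2 + 19/5*x_1*x_2 + 23/5*x_1 - 28/5
  leading term x_1*x_2**2: subtract (7/5*x_2)·f_1 from -14/5*x_1*x_2**2 + 19/5*x_1*x_2 + 23/5*x_1 - 28/5 → 33/5*x_1*x_2 + 23/5*x_1 - 28/5*x_2 - 28/5
  leading term x_1*x_2: subtract (-33/10)·f_1 from 33/5*x_1*x_2 + 23/5*x_1 - 28/5*x_2 - 28/5 → -2*x_1 - 28/5*x_2 + 38/5
  leading term x_1: subtract (1)·g_4 from -2*x_1 - 28/5*x_2 + 38/5 → 0
  remainder 0.

S(g_3,g_4): lcm = x_1**2. S = -14/5*x_1*x_2 - 14/5*x_1 + 28/5.
  leading term x_1*x_2: subtract (7/5)·f_1 from -14/5*x_1*x_2 - 14/5*x_1 + 28/5 → 0
  remainder 0.

S(f_1,g_5): lcm = x_1*x_2**2. S = 19/14*x_1*x_2 + 9/14*x_1 - 2*x_2.
  leading term x_1*x_2: subtract (-19/28)·f_1 from 19/14*x_1*x_2 + 9/14*x_1 - 2*x_2 → -5/7*x_1 - 2*x_2 + 19/7
  leading term x_1: subtract (5/14)·g_4 from -5/7*x_1 - 2*x_2 + 19/7 → 0
  remainder 0.

S(f_2,g_5): lcm = x_1**2*x_2**2. S = -13/42*x_1**2*x_2 + 9/14*x_1**2 + 9*x_1*x_2 - 28/3*x_2.
  leading term x_1**2*x_2: subtract (13/84*x_1)·f_1 from -13/42*x_1**2*x_2 + 9/14*x_1**2 + 9*x_1*x_2 - 28/3*x_2 → 20/21*x_1**2 + 9*x_1*x_2 - 13/21*x_1 - 28/3*x_2
  leading term x_1**2: subtract (4/7)·g_3 from 20/21*x_1**2 + 9*x_1*x_2 - 13/21*x_1 - 28/3*x_2 → 9*x_1*x_2 + 17/3*x_1 - 28/3*x_2 - 16/3
  leading term x_1*x_2: subtract (-9/2)·f_1 from 9*x_1*x_2 + 17/3*x_1 - 28/3*x_2 - 16/3 → -10/3*x_1 - 28/3*x_2 + 38/3
  leading term x_1: subtract (5/3)·g_4 from -10/3*x_1 - 28/3*x_2 + 38/3 → 0
  remainder 0.

S(g_3,g_5): leading monomials are coprime, so the S-polynomial reduces to 0 (Buchberger's first criterion).
S(g_4,g_5): leading monomials are coprime, so the S-polynomial reduces to 0 (Buchberger's first criterion).
Every S-polynomial of the final basis reduces to 0, so we have a Gröbner basis.
Inter-reduce: drop elements whose leading term is divisible by another's, tail-reduce, and make monic.

G = {x_1 + 14/5*x_2 - 19/5, x_2**2 - 5/14*x_2 - 9/14}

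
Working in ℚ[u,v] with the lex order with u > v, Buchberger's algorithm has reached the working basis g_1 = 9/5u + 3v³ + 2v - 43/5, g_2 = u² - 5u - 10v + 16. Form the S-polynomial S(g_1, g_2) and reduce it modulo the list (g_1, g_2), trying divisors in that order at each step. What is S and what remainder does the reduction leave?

S(g_1, g_2) = 5/3uv³ + 10/9uv + 2/9u + 10v - 16; remainder on division = -25/9v⁶ - 100/27v⁴ + 205/27v³ - 100/81v² + 1220/81v - 1210/81.

lcm(LM(g_1), LM(g_2)) = u².
S = (lcm/LT(g_1))·g_1 − (lcm/LT(g_2))·g_2 = 5/3uv³ + 10/9uv + 2/9u + 10v - 16.
Reduce S modulo (g_1, g_2) in that order:
  leading term uv³: subtract (25/27v³)·g_1 from 5/3uv³ + 10/9uv + 2/9u + 10v - 16 → 10/9uv + 2/9u - 25/9v⁶ - 50/27v⁴ + 215/27v³ + 10v - 16
  leading term uv: subtract (50/81v)·g_1 from 10/9uv + 2/9u - 25/9v⁶ - 50/27v⁴ + 215/27v³ + 10v - 16 → 2/9u - 25/9v⁶ - 100/27v⁴ + 215/27v³ - 100/81v² + 1240/81v - 16
  leading term u: subtract (10/81)·g_1 from 2/9u - 25/9v⁶ - 100/27v⁴ + 215/27v³ - 100/81v² + 1240/81v - 16 → -25/9v⁶ - 100/27v⁴ + 205/27v³ - 100/81v² + 1220/81v - 1210/81
  leading term v⁶: no divisor's leading term divides it; move -25/9v⁶ to the remainder.
  leading term v⁴: no divisor's leading term divides it; move -100/27v⁴ to the remainder.
  leading term v³: no divisor's leading term divides it; move 205/27v³ to the remainder.
  leading term v²: no divisor's leading term divides it; move -100/81v² to the remainder.
  leading term v: no divisor's leading term divides it; move 1220/81v to the remainder.
  leading term 1: no divisor's leading term divides it; move -1210/81 to the remainder.
The remainder -25/9v⁶ - 100/27v⁴ + 205/27v³ - 100/81v² + 1220/81v - 1210/81 is nonzero, so it would be added as the next basis element.
This is the inner loop of Buchberger's algorithm — each nonzero remainder becomes a new basis element.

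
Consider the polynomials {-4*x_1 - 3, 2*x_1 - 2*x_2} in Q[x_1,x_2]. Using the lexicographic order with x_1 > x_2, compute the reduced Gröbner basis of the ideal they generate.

f_1 = -4*x_1 - 3, LT = x_1.
f_2 = 2*x_1 - 2*x_2, LT = x_1.

S(f_1,f_2): lcm = x_1. S = x_2 + 3/4.
  leading term x_2: no divisor's leading term divides it; move x_2 to the remainder.
  leading term 1: no divisor's leading term divides it; move 3/4 to the remainder.
  remainder x_2 + 3/4 ≠ 0; add g_3 = x_2 + 3/4 to the basis.

The other S-polynomials (S(f_1,g_3), S(f_2,g_3)) all reduce to 0 modulo the current basis, so we have a Gröbner basis.
Inter-reduce: drop elements whose leading term is divisible by another's, tail-reduce, and make monic.

G = {x_1 + 3/4, x_2 + 3/4}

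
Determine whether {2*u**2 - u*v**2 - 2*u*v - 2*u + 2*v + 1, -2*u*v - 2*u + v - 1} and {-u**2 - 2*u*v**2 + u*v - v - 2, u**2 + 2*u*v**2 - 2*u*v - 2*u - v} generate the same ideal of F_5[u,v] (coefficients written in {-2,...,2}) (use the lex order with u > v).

Two ideals are equal iff their reduced Gröbner bases coincide (the reduced basis is unique for a fixed ordering).
Buchberger on the first generating set:
f_1 = 2*u**2 - u*v**2 - 2*u*v - 2*u + 2*v + 1, LT = u**2.
f_2 = -2*u*v - 2*u + v - 1, LT = u*v.

S(f_1,f_2): lcm = u**2*v. S = -u**2 + 2*u*v**3 - u*v**2 + 2*u*v + 2*u + v**2 - 2*v.
  reduce S modulo (f_1, f_2):
  remainder -u + v**3 + 2*v**2 - 2*v + 2 ≠ 0; add g_3 = -u + v**3 + 2*v**2 - 2*v + 2 to the basis.

S(f_2,g_3): lcm = u*v. S = u + v**4 + 2*v**3 - 2*v**2 - v - 2.
  reduce S modulo (f_1, f_2, g_3):
  remainder v**4 - 2*v**3 + 2*v ≠ 0; add g_4 = v**4 - 2*v**3 + 2*v to the basis.

The other S-polynomials (S(f_1,g_3), S(f_1,g_4), S(f_2,g_4), S(g_3,g_4)) all reduce to 0 modulo the current basis, so we have a Gröbner basis.
Inter-reduce: drop elements whose leading term is divisible by another's, tail-reduce, and make monic.
Reduced Gröbner basis: {u - v**3 - 2*v**2 + 2*v - 2, v**4 - 2*v**3 + 2*v}.

Buchberger on the second generating set:
h_1 = -u**2 - 2*u*v**2 + u*v - v - 2, LT = u**2.
h_2 = u**2 + 2*u*v**2 - 2*u*v - 2*u - v, LT = u**2.

S(h_1,h_2): lcm = u**2. S = u*v + 2*u + 2*v + 2.
  reduce S modulo (h_1, h_2):
  remainder u*v + 2*u + 2*v + 2 ≠ 0; add k_3 = u*v + 2*u + 2*v + 2 to the basis.

S(h_1,k_3): lcm = u**2*v. S = -2*u**2 + 2*u*v**3 - u*v**2 - 2*u*v - 2*u + v**2 + 2*v.
  reduce S modulo (h_1, h_2, k_3):
  remainder 2*u + v**3 - v**2 - 2 ≠ 0; add k_4 = 2*u + v**3 - v**2 - 2 to the basis.

S(k_3,k_4): lcm = u*v. S = 2*u + 2*v**4 - 2*v**3 - 2*v + 2.
  reduce S modulo (h_1, h_2, k_3, k_4):
  remainder 2*v**4 + 2*v**3 + v**2 - 2*v - 1 ≠ 0; add k_5 = 2*v**4 + 2*v**3 + v**2 - 2*v - 1 to the basis.

The other S-polynomials (S(h_2,k_3), S(h_1,k_4), S(h_2,k_4), S(h_1,k_5), S(h_2,k_5), S(k_3,k_5), S(k_4,k_5)) all reduce to 0 modulo the current basis, so we have a Gröbner basis.
Inter-reduce: drop elements whose leading term is divisible by another's, tail-reduce, and make monic.
Reduced Gröbner basis: {u - 2*v**3 + 2*v**2 - 1, v**4 + v**3 - 2*v**2 - v + 2}.

The bases are distinct; the ideals are different.

No, the ideals differ.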